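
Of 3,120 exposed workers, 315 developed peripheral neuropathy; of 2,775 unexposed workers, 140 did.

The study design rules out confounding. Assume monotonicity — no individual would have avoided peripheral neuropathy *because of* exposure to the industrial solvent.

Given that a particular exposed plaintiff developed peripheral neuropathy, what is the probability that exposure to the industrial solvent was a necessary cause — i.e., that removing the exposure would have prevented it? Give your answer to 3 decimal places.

p₁ = P(outcome | exposed) = 315/3120 = 0.10096
p₀ = P(outcome | unexposed) = 140/2775 = 0.05045
Under exogeneity and monotonicity, PN = (p₁ − p₀) / p₁.
PN = (0.10096 − 0.05045) / 0.10096 = 0.050511 / 0.10096 ≈ 0.5003

PN ≈ 0.500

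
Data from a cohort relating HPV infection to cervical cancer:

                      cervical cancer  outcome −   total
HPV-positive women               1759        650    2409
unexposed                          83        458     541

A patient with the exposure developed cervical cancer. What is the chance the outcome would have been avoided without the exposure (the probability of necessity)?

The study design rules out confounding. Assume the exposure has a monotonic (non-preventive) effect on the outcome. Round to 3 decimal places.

PN ≈ 0.790

p₁ = P(outcome | exposed) = 1759/2409 = 0.73018
p₀ = P(outcome | unexposed) = 83/541 = 0.15342
Under exogeneity and monotonicity, PN = (p₁ − p₀) / p₁.
PN = (0.73018 − 0.15342) / 0.73018 = 0.57676 / 0.73018 ≈ 0.7899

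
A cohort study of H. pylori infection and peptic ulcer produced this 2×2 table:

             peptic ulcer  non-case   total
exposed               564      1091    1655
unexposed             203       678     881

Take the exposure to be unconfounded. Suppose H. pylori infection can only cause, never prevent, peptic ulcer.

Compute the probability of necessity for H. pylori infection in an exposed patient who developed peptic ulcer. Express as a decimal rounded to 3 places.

PN ≈ 0.324

p₁ = P(outcome | exposed) = 564/1655 = 0.34079
p₀ = P(outcome | unexposed) = 203/881 = 0.23042
Under exogeneity and monotonicity, PN = (p₁ − p₀)/p₁.
PN = (0.34079 − 0.23042) / 0.34079 ≈ 0.3239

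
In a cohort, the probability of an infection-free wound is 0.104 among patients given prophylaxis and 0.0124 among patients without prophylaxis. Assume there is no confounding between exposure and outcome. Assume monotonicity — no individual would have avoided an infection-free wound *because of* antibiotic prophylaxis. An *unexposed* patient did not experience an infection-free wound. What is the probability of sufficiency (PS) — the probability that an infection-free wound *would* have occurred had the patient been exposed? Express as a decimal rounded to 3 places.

PS ≈ 0.093

Let p₁ = 0.104, p₀ = 0.0124.
Under exogeneity and monotonicity, PS = (p₁ − p₀) / (1 − p₀).
PS = (0.104 − 0.0124) / (1 − 0.0124) = 0.0916 / 0.9876 ≈ 0.0928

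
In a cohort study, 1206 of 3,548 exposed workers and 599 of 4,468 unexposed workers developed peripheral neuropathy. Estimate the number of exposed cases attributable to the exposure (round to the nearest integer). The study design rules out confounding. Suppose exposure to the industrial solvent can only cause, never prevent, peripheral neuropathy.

about 730 cases

p₁ = P(outcome | exposed) = 1206/3548 = 0.33991
p₀ = P(outcome | unexposed) = 599/4468 = 0.13406
PN = (p₁ − p₀)/p₁ = (0.33991 − 0.13406) / 0.33991 ≈ 0.60559.
Attributable cases ≈ PN × (exposed cases) = 0.60559 × 1206 ≈ 730.34.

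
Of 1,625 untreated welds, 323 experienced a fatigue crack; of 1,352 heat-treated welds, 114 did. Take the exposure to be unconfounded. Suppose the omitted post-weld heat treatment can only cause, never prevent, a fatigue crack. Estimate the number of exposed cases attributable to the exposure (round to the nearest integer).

about 186 cases

p₁ = P(outcome | exposed) = 323/1625 = 0.19877
p₀ = P(outcome | unexposed) = 114/1352 = 0.08432
PN = (p₁ − p₀)/p₁ = (0.19877 − 0.08432) / 0.19877 ≈ 0.57579.
Attributable cases ≈ PN × (exposed cases) = 0.57579 × 323 ≈ 185.98.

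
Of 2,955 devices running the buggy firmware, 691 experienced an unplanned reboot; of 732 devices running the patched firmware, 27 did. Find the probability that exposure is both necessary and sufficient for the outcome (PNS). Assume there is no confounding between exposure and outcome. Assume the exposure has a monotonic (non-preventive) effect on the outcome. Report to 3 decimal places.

PNS ≈ 0.197

p₁ = P(outcome | exposed) = 691/2955 = 0.23384
p₀ = P(outcome | unexposed) = 27/732 = 0.036885
Under exogeneity and monotonicity, PNS = p₁ − p₀.
PNS = 0.23384 − 0.036885 = 0.19696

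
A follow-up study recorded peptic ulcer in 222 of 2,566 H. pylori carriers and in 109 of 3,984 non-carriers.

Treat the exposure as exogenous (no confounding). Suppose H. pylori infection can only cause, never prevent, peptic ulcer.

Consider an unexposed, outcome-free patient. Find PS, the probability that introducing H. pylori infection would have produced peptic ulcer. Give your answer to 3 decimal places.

PS ≈ 0.061

p₁ = P(outcome | exposed) = 222/2566 = 0.086516
p₀ = P(outcome | unexposed) = 109/3984 = 0.027359
Under exogeneity and monotonicity, PS = (p₁ − p₀) / (1 − p₀).
PS = (0.086516 − 0.027359) / (1 − 0.027359) = 0.059157 / 0.97264 ≈ 0.0608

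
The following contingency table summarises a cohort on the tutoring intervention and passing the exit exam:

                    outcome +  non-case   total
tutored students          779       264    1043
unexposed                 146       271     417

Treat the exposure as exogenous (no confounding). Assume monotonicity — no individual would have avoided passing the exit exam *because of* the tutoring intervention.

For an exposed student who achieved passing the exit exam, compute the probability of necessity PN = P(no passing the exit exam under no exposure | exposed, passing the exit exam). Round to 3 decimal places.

PN ≈ 0.531

p₁ = P(outcome | exposed) = 779/1043 = 0.74688
p₀ = P(outcome | unexposed) = 146/417 = 0.35012
Under exogeneity and monotonicity, PN = (p₁ − p₀)/p₁.
PN = (0.74688 − 0.35012) / 0.74688 ≈ 0.5312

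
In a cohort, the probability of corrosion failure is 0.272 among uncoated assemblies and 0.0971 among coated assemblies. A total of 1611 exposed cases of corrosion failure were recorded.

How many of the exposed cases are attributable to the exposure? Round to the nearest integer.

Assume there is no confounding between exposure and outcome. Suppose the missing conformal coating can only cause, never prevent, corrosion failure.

Let p₁ = 0.272, p₀ = 0.0971.
PN = (p₁ − p₀)/p₁ = (0.272 − 0.0971) / 0.272 ≈ 0.64301.
Attributable cases ≈ PN × (exposed cases) = 0.64301 × 1611 ≈ 1035.90.

about 1036 cases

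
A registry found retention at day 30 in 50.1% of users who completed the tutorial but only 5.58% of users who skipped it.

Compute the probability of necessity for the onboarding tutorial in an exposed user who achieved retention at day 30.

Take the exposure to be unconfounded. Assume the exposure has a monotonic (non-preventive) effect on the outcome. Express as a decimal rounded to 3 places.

PN ≈ 0.889

p₁ = 0.501, p₀ = 0.0558.
Under exogeneity and monotonicity, PN = (p₁ − p₀) / p₁.
PN = (0.501 − 0.0558) / 0.501 = 0.4452 / 0.501 ≈ 0.8886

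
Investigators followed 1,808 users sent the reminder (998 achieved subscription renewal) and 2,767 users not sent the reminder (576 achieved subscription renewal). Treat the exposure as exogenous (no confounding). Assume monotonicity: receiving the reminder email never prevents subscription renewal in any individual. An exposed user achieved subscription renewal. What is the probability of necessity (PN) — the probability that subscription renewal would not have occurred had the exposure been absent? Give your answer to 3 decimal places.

PN ≈ 0.623

p₁ = P(outcome | exposed) = 998/1808 = 0.55199
p₀ = P(outcome | unexposed) = 576/2767 = 0.20817
Under exogeneity and monotonicity, PN = (p₁ − p₀) / p₁.
PN = (0.55199 − 0.20817) / 0.55199 = 0.34382 / 0.55199 ≈ 0.6229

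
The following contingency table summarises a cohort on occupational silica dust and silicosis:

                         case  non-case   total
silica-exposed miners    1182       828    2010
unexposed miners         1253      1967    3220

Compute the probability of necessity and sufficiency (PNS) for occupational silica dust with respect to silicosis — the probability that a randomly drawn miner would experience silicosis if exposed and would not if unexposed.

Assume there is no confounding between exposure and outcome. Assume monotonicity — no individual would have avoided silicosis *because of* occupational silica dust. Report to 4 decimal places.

p₁ = P(outcome | exposed) = 1182/2010 = 0.58806
p₀ = P(outcome | unexposed) = 1253/3220 = 0.38913
Under exogeneity and monotonicity, PNS = p₁ − p₀.
PNS = 0.58806 − 0.38913 = 0.19893

PNS ≈ 0.1989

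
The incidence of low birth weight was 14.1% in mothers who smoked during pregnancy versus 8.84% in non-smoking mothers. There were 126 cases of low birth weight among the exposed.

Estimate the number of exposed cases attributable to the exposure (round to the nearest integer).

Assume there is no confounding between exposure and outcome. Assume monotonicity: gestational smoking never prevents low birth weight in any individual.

p₁ = 0.141, p₀ = 0.0884.
PN = (p₁ − p₀)/p₁ = (0.141 − 0.0884) / 0.141 ≈ 0.37305.
Attributable cases ≈ PN × (exposed cases) = 0.37305 × 126 ≈ 47.00.

about 47 cases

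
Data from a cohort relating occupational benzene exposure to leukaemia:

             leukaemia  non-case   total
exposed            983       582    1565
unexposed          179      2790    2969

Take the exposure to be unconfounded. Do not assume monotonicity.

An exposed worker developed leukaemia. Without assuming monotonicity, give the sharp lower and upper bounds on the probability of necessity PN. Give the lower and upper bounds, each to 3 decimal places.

0.904 ≤ PN ≤ 1.000

p₁ = P(outcome | exposed) = 983/1565 = 0.62812
p₀ = P(outcome | unexposed) = 179/2969 = 0.06029
Under exogeneity alone the bounds on PN are max{0,(p₁−p₀)/p₁} ≤ PN ≤ min{1,(1−p₀)/p₁}.
  lower = (p₁ − p₀)/p₁ = 0.56783 / 0.62812 ≈ 0.9040
  upper = min{1, (1 − p₀)/p₁} = 0.93971 / 0.62812 ≈ 1.4961 → capped at 1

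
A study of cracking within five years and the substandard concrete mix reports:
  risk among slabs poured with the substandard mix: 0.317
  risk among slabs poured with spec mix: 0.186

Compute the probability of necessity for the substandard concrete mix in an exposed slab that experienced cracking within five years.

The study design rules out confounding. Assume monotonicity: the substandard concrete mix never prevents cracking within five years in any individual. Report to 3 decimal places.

Let p₁ = 0.317, p₀ = 0.186.
Under exogeneity and monotonicity, PN = (p₁ − p₀) / p₁.
PN = (0.317 − 0.186) / 0.317 = 0.131 / 0.317 ≈ 0.4132

PN ≈ 0.413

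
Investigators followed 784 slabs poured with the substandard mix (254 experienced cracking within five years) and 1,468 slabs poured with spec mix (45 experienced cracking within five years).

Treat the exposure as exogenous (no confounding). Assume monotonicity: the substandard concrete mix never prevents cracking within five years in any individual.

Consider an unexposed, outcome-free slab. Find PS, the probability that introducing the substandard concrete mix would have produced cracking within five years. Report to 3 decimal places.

PS ≈ 0.303

p₁ = P(outcome | exposed) = 254/784 = 0.32398
p₀ = P(outcome | unexposed) = 45/1468 = 0.030654
Under exogeneity and monotonicity, PS = (p₁ − p₀) / (1 − p₀).
PS = (0.32398 − 0.030654) / (1 − 0.030654) = 0.29333 / 0.96935 ≈ 0.3026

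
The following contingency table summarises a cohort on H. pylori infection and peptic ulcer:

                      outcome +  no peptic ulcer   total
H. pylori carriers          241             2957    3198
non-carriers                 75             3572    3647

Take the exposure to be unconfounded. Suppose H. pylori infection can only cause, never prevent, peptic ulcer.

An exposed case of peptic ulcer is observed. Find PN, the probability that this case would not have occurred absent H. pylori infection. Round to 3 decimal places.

p₁ = P(outcome | exposed) = 241/3198 = 0.07536
p₀ = P(outcome | unexposed) = 75/3647 = 0.020565
Under exogeneity and monotonicity, PN = (p₁ − p₀)/p₁.
PN = (0.07536 − 0.020565) / 0.07536 ≈ 0.7271

PN ≈ 0.727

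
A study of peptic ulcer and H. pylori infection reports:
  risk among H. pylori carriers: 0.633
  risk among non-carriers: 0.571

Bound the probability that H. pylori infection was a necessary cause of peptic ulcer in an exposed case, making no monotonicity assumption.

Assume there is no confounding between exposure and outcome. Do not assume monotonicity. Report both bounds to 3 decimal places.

0.098 ≤ PN ≤ 0.678

Let p₁ = 0.633, p₀ = 0.571.
Under exogeneity alone the bounds on PN are max{0,(p₁−p₀)/p₁} ≤ PN ≤ min{1,(1−p₀)/p₁}.
  lower = (p₁ − p₀)/p₁ = 0.062 / 0.633 ≈ 0.0979
  upper = min{1, (1 − p₀)/p₁} = 0.429 / 0.633 ≈ 0.6777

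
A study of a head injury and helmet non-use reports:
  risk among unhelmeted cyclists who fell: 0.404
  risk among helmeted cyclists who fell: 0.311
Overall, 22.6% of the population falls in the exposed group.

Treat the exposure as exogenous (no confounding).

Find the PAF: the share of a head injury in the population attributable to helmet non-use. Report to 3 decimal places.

Let p₁ = 0.404, p₀ = 0.311.
Overall risk P(Y=1) = π·p₁ + (1−π)·p₀ = 0.226×0.404 + 0.774×0.311 = 0.33202.
Under exogeneity, PAF = [P(Y=1) − p₀] / P(Y=1).
PAF = (0.33202 − 0.311) / 0.33202 ≈ 0.0633

PAF ≈ 0.063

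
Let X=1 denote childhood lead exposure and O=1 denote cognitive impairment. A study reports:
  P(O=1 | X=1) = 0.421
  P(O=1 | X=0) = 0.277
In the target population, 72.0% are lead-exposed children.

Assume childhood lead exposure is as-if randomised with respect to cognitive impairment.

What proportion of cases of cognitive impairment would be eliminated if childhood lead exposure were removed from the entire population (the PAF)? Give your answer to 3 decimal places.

PAF ≈ 0.272

Let p₁ = 0.421, p₀ = 0.277.
Overall risk P(Y=1) = π·p₁ + (1−π)·p₀ = 0.72×0.421 + 0.28×0.277 = 0.38068.
Under exogeneity, PAF = [P(Y=1) − p₀] / P(Y=1).
PAF = (0.38068 − 0.277) / 0.38068 ≈ 0.2724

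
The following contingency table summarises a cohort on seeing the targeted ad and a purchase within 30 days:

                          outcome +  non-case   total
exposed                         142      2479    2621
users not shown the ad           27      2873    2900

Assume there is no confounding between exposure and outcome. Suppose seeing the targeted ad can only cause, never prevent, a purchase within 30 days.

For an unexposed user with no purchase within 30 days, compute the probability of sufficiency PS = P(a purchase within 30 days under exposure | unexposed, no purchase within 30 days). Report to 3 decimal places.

p₁ = P(outcome | exposed) = 142/2621 = 0.054178
p₀ = P(outcome | unexposed) = 27/2900 = 0.0093103
Under exogeneity and monotonicity, PS = (p₁ − p₀) / (1 − p₀).
PS = (0.054178 − 0.0093103) / (1 − 0.0093103) = 0.044867 / 0.99069 ≈ 0.0453

PS ≈ 0.045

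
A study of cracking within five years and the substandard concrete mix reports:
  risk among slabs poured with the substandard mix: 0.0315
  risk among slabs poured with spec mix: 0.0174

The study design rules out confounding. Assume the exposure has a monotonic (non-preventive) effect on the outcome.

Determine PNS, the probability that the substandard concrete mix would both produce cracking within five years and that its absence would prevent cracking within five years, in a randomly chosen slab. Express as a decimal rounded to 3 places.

Let p₁ = 0.0315, p₀ = 0.0174.
Under exogeneity and monotonicity, PNS = p₁ − p₀.
PNS = 0.0315 − 0.0174 = 0.0141

PNS ≈ 0.014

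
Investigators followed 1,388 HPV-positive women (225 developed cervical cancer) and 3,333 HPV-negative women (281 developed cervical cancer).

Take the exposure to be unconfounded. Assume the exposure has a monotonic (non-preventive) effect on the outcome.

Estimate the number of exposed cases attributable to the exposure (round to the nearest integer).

p₁ = P(outcome | exposed) = 225/1388 = 0.1621
p₀ = P(outcome | unexposed) = 281/3333 = 0.084308
PN = (p₁ − p₀)/p₁ = (0.1621 − 0.084308) / 0.1621 ≈ 0.47991.
Attributable cases ≈ PN × (exposed cases) = 0.47991 × 225 ≈ 107.98.

about 108 cases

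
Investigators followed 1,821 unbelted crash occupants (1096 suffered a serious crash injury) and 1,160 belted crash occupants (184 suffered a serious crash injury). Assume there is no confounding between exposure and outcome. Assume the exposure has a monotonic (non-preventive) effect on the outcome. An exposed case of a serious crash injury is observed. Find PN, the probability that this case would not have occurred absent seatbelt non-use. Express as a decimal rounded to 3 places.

PN ≈ 0.736

p₁ = P(outcome | exposed) = 1096/1821 = 0.60187
p₀ = P(outcome | unexposed) = 184/1160 = 0.15862
Under exogeneity and monotonicity, PN = (p₁ − p₀) / p₁.
PN = (0.60187 − 0.15862) / 0.60187 = 0.44325 / 0.60187 ≈ 0.7365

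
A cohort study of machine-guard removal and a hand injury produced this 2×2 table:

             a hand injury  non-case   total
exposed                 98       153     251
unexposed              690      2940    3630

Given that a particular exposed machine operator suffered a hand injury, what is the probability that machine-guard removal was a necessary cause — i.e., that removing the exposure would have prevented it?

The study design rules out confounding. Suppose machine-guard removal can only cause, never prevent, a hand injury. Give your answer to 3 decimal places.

PN ≈ 0.513

p₁ = P(outcome | exposed) = 98/251 = 0.39044
p₀ = P(outcome | unexposed) = 690/3630 = 0.19008
Under exogeneity and monotonicity, PN = (p₁ − p₀)/p₁.
PN = (0.39044 − 0.19008) / 0.39044 ≈ 0.5132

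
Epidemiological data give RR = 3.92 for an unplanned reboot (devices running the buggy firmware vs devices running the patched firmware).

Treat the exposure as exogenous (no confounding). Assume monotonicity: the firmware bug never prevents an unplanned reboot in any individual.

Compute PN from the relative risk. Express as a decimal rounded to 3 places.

Under exogeneity and monotonicity, PN = (RR − 1) / RR = 1 − 1/RR.
PN = (3.92 − 1) / 3.92 = 2.92 / 3.92 ≈ 0.7449

PN ≈ 0.745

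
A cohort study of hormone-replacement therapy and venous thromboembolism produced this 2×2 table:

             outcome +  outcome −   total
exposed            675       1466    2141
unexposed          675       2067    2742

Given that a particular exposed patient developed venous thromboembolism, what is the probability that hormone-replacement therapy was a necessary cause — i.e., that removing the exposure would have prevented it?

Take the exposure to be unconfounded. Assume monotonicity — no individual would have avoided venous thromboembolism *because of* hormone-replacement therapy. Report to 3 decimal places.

PN ≈ 0.219

p₁ = P(outcome | exposed) = 675/2141 = 0.31527
p₀ = P(outcome | unexposed) = 675/2742 = 0.24617
Under exogeneity and monotonicity, PN = (p₁ − p₀)/p₁.
PN = (0.31527 − 0.24617) / 0.31527 ≈ 0.2192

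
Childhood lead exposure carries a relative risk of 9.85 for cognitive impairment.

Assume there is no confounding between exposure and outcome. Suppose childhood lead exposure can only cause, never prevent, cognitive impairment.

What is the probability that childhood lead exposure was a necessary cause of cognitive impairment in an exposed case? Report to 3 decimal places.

Under exogeneity and monotonicity, PN = (RR − 1) / RR = 1 − 1/RR.
PN = (9.85 − 1) / 9.85 = 8.85 / 9.85 ≈ 0.8985

PN ≈ 0.898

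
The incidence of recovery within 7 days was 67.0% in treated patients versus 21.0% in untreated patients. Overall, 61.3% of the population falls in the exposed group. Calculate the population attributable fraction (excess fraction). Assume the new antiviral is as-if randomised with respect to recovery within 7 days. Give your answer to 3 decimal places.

p₁ = 0.67, p₀ = 0.21.
Overall risk P(Y=1) = π·p₁ + (1−π)·p₀ = 0.613×0.67 + 0.387×0.21 = 0.49198.
Under exogeneity, PAF = [P(Y=1) − p₀] / P(Y=1).
PAF = (0.49198 − 0.21) / 0.49198 ≈ 0.5732

PAF ≈ 0.573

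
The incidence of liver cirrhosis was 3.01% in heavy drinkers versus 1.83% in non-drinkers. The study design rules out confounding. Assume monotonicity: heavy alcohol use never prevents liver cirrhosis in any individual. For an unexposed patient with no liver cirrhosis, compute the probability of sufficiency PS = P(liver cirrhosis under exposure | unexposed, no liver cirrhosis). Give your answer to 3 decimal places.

PS ≈ 0.012

p₁ = 0.0301, p₀ = 0.0183.
Under exogeneity and monotonicity, PS = (p₁ − p₀) / (1 − p₀).
PS = (0.0301 − 0.0183) / (1 − 0.0183) = 0.0118 / 0.9817 ≈ 0.0120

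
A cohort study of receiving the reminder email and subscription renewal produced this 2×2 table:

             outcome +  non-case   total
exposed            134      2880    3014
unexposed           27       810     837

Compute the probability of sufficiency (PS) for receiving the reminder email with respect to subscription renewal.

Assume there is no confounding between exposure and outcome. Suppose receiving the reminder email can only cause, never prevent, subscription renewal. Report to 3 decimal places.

p₁ = P(outcome | exposed) = 134/3014 = 0.044459
p₀ = P(outcome | unexposed) = 27/837 = 0.032258
Under exogeneity and monotonicity, PS = (p₁ − p₀) / (1 − p₀).
PS = (0.044459 − 0.032258) / (1 − 0.032258) = 0.012201 / 0.96774 ≈ 0.0126

PS ≈ 0.013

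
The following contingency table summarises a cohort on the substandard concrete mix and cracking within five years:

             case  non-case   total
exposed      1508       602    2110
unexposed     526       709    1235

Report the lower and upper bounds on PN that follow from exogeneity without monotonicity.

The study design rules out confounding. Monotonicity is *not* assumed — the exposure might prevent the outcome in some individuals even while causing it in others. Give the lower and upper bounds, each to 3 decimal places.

0.404 ≤ PN ≤ 0.803

p₁ = P(outcome | exposed) = 1508/2110 = 0.71469
p₀ = P(outcome | unexposed) = 526/1235 = 0.42591
Under exogeneity alone the bounds on PN are max{0,(p₁−p₀)/p₁} ≤ PN ≤ min{1,(1−p₀)/p₁}.
  lower = (p₁ − p₀)/p₁ = 0.28878 / 0.71469 ≈ 0.4041
  upper = min{1, (1 − p₀)/p₁} = 0.57409 / 0.71469 ≈ 0.8033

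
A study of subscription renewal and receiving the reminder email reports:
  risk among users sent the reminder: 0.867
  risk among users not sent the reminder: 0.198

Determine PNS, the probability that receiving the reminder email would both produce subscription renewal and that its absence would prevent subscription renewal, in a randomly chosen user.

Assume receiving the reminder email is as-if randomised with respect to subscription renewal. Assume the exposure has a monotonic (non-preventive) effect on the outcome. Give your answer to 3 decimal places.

PNS ≈ 0.669

Let p₁ = 0.867, p₀ = 0.198.
Under exogeneity and monotonicity, PNS = p₁ − p₀.
PNS = 0.867 − 0.198 = 0.669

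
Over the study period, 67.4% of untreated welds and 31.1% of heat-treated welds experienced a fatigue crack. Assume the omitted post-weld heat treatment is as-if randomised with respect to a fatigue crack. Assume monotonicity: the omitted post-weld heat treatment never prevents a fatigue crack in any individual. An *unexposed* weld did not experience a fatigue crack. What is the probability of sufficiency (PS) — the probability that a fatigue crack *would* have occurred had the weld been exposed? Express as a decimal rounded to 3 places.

PS ≈ 0.527

p₁ = 0.674, p₀ = 0.311.
Under exogeneity and monotonicity, PS = (p₁ − p₀) / (1 − p₀).
PS = (0.674 − 0.311) / (1 − 0.311) = 0.363 / 0.689 ≈ 0.5269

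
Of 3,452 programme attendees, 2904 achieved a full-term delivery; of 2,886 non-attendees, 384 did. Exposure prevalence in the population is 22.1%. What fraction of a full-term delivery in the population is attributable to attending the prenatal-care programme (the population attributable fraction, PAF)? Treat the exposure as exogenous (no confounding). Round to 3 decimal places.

PAF ≈ 0.541

p₁ = P(outcome | exposed) = 2904/3452 = 0.84125
p₀ = P(outcome | unexposed) = 384/2886 = 0.13306
Overall risk P(Y=1) = π·p₁ + (1−π)·p₀ = 0.221×0.84125 + 0.779×0.13306 = 0.28957.
Under exogeneity, PAF = [P(Y=1) − p₀] / P(Y=1).
PAF = (0.28957 − 0.13306) / 0.28957 ≈ 0.5405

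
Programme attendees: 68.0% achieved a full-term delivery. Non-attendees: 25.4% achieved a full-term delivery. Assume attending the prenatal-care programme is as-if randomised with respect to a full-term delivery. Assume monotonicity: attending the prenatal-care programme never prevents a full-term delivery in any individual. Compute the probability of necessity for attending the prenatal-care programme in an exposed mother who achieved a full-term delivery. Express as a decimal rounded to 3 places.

PN ≈ 0.626

p₁ = 0.68, p₀ = 0.254.
Under exogeneity and monotonicity, PN = (p₁ − p₀) / p₁.
PN = (0.68 − 0.254) / 0.68 = 0.426 / 0.68 ≈ 0.6265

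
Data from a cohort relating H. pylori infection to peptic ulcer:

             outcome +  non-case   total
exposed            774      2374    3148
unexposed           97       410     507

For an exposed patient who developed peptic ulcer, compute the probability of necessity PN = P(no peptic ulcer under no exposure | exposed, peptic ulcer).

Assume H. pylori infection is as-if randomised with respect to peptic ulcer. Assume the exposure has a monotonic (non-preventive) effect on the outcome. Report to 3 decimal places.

PN ≈ 0.222

p₁ = P(outcome | exposed) = 774/3148 = 0.24587
p₀ = P(outcome | unexposed) = 97/507 = 0.19132
Under exogeneity and monotonicity, PN = (p₁ − p₀) / p₁.
PN = (0.24587 − 0.19132) / 0.24587 = 0.054549 / 0.24587 ≈ 0.2219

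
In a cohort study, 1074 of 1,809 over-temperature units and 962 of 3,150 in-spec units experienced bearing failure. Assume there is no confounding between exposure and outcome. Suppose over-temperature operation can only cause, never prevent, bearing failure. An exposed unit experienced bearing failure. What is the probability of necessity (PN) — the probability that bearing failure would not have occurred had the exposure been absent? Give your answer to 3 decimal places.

p₁ = P(outcome | exposed) = 1074/1809 = 0.5937
p₀ = P(outcome | unexposed) = 962/3150 = 0.3054
Under exogeneity and monotonicity, PN = (p₁ − p₀) / p₁.
PN = (0.5937 − 0.3054) / 0.5937 = 0.2883 / 0.5937 ≈ 0.4856

PN ≈ 0.486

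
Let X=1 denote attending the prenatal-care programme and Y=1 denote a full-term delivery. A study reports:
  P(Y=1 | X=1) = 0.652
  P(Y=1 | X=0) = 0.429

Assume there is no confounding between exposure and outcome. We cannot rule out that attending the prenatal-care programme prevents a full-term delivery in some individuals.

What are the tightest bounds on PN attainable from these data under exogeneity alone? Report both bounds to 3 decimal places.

0.342 ≤ PN ≤ 0.876

Let p₁ = 0.652, p₀ = 0.429.
Under exogeneity alone the bounds on PN are max{0,(p₁−p₀)/p₁} ≤ PN ≤ min{1,(1−p₀)/p₁}.
  lower = (p₁ − p₀)/p₁ = 0.223 / 0.652 ≈ 0.3420
  upper = min{1, (1 − p₀)/p₁} = 0.571 / 0.652 ≈ 0.8758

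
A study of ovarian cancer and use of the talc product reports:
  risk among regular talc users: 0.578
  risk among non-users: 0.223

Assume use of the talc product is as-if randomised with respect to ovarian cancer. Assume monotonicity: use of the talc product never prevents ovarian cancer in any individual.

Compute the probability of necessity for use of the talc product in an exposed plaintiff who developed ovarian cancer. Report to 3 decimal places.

Let p₁ = 0.578, p₀ = 0.223.
Under exogeneity and monotonicity, PN = (p₁ − p₀) / p₁.
PN = (0.578 − 0.223) / 0.578 = 0.355 / 0.578 ≈ 0.6142

PN ≈ 0.614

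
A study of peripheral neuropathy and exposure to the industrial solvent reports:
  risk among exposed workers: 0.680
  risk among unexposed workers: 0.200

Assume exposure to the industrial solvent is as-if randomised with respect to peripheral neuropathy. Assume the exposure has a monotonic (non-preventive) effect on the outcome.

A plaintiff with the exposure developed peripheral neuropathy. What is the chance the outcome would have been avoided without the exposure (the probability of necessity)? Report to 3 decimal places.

Let p₁ = 0.68, p₀ = 0.2.
Under exogeneity and monotonicity, PN = (p₁ − p₀) / p₁.
PN = (0.68 − 0.2) / 0.68 = 0.48 / 0.68 ≈ 0.7059

PN ≈ 0.706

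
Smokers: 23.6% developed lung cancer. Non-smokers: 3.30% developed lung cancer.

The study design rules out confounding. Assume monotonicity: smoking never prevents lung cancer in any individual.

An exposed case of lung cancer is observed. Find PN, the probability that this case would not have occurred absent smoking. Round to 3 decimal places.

p₁ = 0.236, p₀ = 0.033.
Under exogeneity and monotonicity, PN = (p₁ − p₀) / p₁.
PN = (0.236 − 0.033) / 0.236 = 0.203 / 0.236 ≈ 0.8602

PN ≈ 0.860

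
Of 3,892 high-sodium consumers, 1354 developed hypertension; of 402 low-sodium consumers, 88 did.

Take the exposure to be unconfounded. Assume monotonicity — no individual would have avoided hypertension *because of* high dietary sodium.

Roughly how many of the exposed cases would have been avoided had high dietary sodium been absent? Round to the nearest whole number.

p₁ = P(outcome | exposed) = 1354/3892 = 0.34789
p₀ = P(outcome | unexposed) = 88/402 = 0.21891
PN = (p₁ − p₀)/p₁ = (0.34789 − 0.21891) / 0.34789 ≈ 0.37077.
Attributable cases ≈ PN × (exposed cases) = 0.37077 × 1354 ≈ 502.02.

about 502 cases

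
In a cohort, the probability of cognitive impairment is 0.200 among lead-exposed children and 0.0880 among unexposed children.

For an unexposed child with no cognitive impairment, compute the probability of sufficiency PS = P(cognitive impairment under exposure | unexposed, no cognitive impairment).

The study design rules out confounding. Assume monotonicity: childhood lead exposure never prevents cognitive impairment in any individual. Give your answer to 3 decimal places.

PS ≈ 0.123

Let p₁ = 0.2, p₀ = 0.088.
Under exogeneity and monotonicity, PS = (p₁ − p₀) / (1 − p₀).
PS = (0.2 − 0.088) / (1 − 0.088) = 0.112 / 0.912 ≈ 0.1228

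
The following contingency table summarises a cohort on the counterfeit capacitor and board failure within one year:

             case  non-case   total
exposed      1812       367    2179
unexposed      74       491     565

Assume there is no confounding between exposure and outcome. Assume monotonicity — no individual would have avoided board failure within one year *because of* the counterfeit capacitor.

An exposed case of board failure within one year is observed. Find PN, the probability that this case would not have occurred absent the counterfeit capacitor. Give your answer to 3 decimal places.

PN ≈ 0.842

p₁ = P(outcome | exposed) = 1812/2179 = 0.83157
p₀ = P(outcome | unexposed) = 74/565 = 0.13097
Under exogeneity and monotonicity, PN = (p₁ − p₀)/p₁.
PN = (0.83157 − 0.13097) / 0.83157 ≈ 0.8425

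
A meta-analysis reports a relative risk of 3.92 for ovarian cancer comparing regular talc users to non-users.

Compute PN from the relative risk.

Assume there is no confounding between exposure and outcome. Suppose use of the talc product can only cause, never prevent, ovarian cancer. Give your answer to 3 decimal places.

PN ≈ 0.745

Under exogeneity and monotonicity, PN = (RR − 1) / RR = 1 − 1/RR.
PN = (3.92 − 1) / 3.92 = 2.92 / 3.92 ≈ 0.7449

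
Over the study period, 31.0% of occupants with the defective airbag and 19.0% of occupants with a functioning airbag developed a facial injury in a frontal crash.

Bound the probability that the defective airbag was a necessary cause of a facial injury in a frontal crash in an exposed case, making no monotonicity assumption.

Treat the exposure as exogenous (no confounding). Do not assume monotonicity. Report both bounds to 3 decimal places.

p₁ = 0.31, p₀ = 0.19.
Under exogeneity alone the bounds on PN are max{0,(p₁−p₀)/p₁} ≤ PN ≤ min{1,(1−p₀)/p₁}.
  lower = (p₁ − p₀)/p₁ = 0.12 / 0.31 ≈ 0.3871
  upper = min{1, (1 − p₀)/p₁} = 0.81 / 0.31 ≈ 2.6129 → capped at 1

0.387 ≤ PN ≤ 1.000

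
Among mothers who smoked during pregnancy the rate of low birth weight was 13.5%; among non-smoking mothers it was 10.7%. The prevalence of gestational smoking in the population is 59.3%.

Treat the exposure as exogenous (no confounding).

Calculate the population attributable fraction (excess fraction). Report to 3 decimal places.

PAF ≈ 0.134

p₁ = 0.135, p₀ = 0.107.
Overall risk P(Y=1) = π·p₁ + (1−π)·p₀ = 0.593×0.135 + 0.407×0.107 = 0.1236.
Under exogeneity, PAF = [P(Y=1) − p₀] / P(Y=1).
PAF = (0.1236 − 0.107) / 0.1236 ≈ 0.1343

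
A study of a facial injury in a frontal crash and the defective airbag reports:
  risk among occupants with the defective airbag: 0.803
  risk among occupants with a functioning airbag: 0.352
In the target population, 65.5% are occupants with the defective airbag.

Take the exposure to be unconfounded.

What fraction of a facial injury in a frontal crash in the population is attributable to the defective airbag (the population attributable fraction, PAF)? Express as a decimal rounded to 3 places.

PAF ≈ 0.456

Let p₁ = 0.803, p₀ = 0.352.
Overall risk P(Y=1) = π·p₁ + (1−π)·p₀ = 0.655×0.803 + 0.345×0.352 = 0.64741.
Under exogeneity, PAF = [P(Y=1) − p₀] / P(Y=1).
PAF = (0.64741 − 0.352) / 0.64741 ≈ 0.4563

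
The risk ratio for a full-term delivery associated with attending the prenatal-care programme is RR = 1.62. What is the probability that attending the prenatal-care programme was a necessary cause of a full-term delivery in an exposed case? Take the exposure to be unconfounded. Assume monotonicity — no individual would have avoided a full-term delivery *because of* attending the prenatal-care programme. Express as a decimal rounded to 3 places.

PN ≈ 0.383

Under exogeneity and monotonicity, PN = (RR − 1) / RR = 1 − 1/RR.
PN = (1.62 − 1) / 1.62 = 0.62 / 1.62 ≈ 0.3827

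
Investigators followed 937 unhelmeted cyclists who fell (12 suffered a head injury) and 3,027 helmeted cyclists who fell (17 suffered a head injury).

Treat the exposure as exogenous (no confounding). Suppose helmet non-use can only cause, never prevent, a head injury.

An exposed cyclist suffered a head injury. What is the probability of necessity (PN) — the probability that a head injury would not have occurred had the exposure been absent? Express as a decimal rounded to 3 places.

PN ≈ 0.561

p₁ = P(outcome | exposed) = 12/937 = 0.012807
p₀ = P(outcome | unexposed) = 17/3027 = 0.0056161
Under exogeneity and monotonicity, PN = (p₁ − p₀) / p₁.
PN = (0.012807 − 0.0056161) / 0.012807 = 0.0071907 / 0.012807 ≈ 0.5615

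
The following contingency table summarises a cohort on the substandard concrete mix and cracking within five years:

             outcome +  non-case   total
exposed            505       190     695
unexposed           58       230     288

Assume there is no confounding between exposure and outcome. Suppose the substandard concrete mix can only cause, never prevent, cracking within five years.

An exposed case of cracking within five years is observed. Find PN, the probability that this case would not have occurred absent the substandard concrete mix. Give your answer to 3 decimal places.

p₁ = P(outcome | exposed) = 505/695 = 0.72662
p₀ = P(outcome | unexposed) = 58/288 = 0.20139
Under exogeneity and monotonicity, PN = (p₁ − p₀) / p₁.
PN = (0.72662 − 0.20139) / 0.72662 = 0.52523 / 0.72662 ≈ 0.7228

PN ≈ 0.723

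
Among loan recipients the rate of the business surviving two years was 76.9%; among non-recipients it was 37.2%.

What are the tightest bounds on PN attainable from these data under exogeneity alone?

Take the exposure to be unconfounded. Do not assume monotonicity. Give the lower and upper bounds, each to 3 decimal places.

0.516 ≤ PN ≤ 0.817

p₁ = 0.769, p₀ = 0.372.
Under exogeneity alone the bounds on PN are max{0,(p₁−p₀)/p₁} ≤ PN ≤ min{1,(1−p₀)/p₁}.
  lower = (p₁ − p₀)/p₁ = 0.397 / 0.769 ≈ 0.5163
  upper = min{1, (1 − p₀)/p₁} = 0.628 / 0.769 ≈ 0.8166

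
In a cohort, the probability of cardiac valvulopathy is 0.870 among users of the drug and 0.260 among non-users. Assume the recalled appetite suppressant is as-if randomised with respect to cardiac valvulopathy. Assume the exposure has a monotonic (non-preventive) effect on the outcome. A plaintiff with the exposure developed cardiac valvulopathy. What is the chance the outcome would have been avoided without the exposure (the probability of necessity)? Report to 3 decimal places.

Let p₁ = 0.87, p₀ = 0.26.
Under exogeneity and monotonicity, PN = (p₁ − p₀) / p₁.
PN = (0.87 − 0.26) / 0.87 = 0.61 / 0.87 ≈ 0.7011

PN ≈ 0.701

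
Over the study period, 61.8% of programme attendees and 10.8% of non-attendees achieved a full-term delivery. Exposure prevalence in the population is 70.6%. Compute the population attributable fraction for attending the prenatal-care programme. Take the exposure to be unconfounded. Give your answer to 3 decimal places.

p₁ = 0.618, p₀ = 0.108.
Overall risk P(Y=1) = π·p₁ + (1−π)·p₀ = 0.706×0.618 + 0.294×0.108 = 0.46806.
Under exogeneity, PAF = [P(Y=1) − p₀] / P(Y=1).
PAF = (0.46806 − 0.108) / 0.46806 ≈ 0.7693

PAF ≈ 0.769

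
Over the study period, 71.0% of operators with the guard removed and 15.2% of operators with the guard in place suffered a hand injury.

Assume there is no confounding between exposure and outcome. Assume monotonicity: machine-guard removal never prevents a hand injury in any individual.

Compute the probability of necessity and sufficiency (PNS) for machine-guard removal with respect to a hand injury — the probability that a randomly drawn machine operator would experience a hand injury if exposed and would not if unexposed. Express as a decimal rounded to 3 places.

PNS ≈ 0.558

p₁ = 0.71, p₀ = 0.152.
Under exogeneity and monotonicity, PNS = p₁ − p₀.
PNS = 0.71 − 0.152 = 0.558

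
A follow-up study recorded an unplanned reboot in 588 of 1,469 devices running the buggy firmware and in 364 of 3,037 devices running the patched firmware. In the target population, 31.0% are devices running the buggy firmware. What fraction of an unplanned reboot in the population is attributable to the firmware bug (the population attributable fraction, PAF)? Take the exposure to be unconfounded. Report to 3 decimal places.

PAF ≈ 0.420

p₁ = P(outcome | exposed) = 588/1469 = 0.40027
p₀ = P(outcome | unexposed) = 364/3037 = 0.11986
Overall risk P(Y=1) = π·p₁ + (1−π)·p₀ = 0.31×0.40027 + 0.69×0.11986 = 0.20678.
Under exogeneity, PAF = [P(Y=1) − p₀] / P(Y=1).
PAF = (0.20678 − 0.11986) / 0.20678 ≈ 0.4204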